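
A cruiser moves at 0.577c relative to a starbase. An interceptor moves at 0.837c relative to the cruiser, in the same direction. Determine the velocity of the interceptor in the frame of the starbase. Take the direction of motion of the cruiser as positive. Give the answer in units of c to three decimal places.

With v = 0.577 and u' = 0.837 (in units of c),
u = (u' + v)/(1 + u'v/c²):
u = (0.837 + 0.577) / (1 + 0.837·0.577) = 1.4140/1.4829 = 0.9535

0.954c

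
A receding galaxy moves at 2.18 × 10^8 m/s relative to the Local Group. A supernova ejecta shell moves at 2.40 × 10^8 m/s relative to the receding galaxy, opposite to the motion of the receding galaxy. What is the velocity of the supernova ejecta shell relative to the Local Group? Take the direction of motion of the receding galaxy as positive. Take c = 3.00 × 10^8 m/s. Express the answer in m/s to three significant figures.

-5.25 × 10^7 m/s

In units of c (dividing by 3.00 × 10^8 m/s): v = 0.727, u' = -0.800.
u = (u' + v)/(1 + u'v/c²):
u = (-0.800 + 0.727) / (1 + (-0.800)·0.727) = -0.0733/0.4187 = -0.1752
Converting back: u = -0.1752 × 3.00 × 10^8 m/s.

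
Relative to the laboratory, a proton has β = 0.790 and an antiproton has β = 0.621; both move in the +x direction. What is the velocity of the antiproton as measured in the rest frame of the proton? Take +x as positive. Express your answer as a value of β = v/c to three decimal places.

β_A = 0.790, β_B = 0.621.
Transform to A's frame with the inverse velocity-addition law: u' = (u − v)/(1 − uv/c²), taking u = β_B and v = β_A.
u' = (0.621 − 0.790) / (1 − (0.790)(0.621)) = -0.1690/0.5094 = -0.3318.

β = -0.332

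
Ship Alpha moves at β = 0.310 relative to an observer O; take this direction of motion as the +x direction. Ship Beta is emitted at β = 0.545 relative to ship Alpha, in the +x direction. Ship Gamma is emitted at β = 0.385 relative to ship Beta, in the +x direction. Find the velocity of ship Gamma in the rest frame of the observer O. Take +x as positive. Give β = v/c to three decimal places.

Apply u = (u' + v)/(1 + u'v/c²) successively, working outward toward the observer O.
Start: velocity of ship Alpha relative to the observer O = 0.3100c.
Compose with ship Beta (u' = 0.545 in ship Alpha frame): u_1 = (0.545 + 0.310) / (1 + 0.545·0.310) = 0.8550/1.1689 = 0.7314.
Compose with ship Gamma (u' = 0.385 in ship Beta frame): u_2 = (0.385 + 0.731) / (1 + 0.385·0.731) = 1.1164/1.2816 = 0.8711.

β = 0.871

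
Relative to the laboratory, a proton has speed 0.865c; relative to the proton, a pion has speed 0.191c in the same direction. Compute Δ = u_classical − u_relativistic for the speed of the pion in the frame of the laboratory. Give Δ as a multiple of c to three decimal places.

Galilean: u_cl = 0.191 + 0.865 = 1.0560.
Relativistic: u_rel = (0.191 + 0.865) / (1 + 0.191·0.865) = 1.0560/1.1652 = 0.9063.
Δ = 1.0560 − 0.9063 = 0.1497.
(The classical prediction exceeds c; the relativistic result does not.)

Δ = 0.150c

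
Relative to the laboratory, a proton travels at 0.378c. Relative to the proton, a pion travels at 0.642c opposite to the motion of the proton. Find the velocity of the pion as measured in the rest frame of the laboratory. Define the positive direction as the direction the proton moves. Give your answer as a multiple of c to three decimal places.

-0.349c

With v = 0.378 and u' = -0.642 (in units of c),
u = (u' + v)/(1 + u'v/c²):
u = (-0.642 + 0.378) / (1 + (-0.642)·0.378) = -0.2640/0.7573 = -0.3486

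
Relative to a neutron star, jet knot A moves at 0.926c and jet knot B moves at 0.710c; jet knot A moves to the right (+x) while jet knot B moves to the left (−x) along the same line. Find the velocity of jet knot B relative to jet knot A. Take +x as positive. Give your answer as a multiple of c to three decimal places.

-0.987c

β_A = 0.926, β_B = -0.710.
Transform to A's frame with the inverse velocity-addition law: u' = (u − v)/(1 − uv/c²), taking u = β_B and v = β_A.
u' = (-0.710 − 0.926) / (1 − (0.926)(-0.710)) = -1.6360/1.6575 = -0.9871.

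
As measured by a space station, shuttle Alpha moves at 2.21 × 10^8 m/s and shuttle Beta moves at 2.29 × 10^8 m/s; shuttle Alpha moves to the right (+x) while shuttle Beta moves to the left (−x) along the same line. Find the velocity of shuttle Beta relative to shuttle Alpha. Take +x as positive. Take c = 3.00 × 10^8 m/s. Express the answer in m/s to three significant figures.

-2.88 × 10^8 m/s

β_A = 0.737, β_B = -0.763 (dividing each by c = 3.00 × 10^8 m/s).
Transform to A's frame with the inverse velocity-addition law: u' = (u − v)/(1 − uv/c²), taking u = β_B and v = β_A.
u' = (-0.763 − 0.737) / (1 − (0.737)(-0.763)) = -1.5000/1.5623 = -0.9601.
u' = -0.9601 × 3.00 × 10^8 m/s.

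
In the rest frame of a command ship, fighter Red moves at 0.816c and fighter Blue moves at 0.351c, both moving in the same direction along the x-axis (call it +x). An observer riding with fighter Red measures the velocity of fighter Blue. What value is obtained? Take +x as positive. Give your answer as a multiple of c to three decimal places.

β_A = 0.816, β_B = 0.351.
Transform to A's frame with the inverse velocity-addition law: u' = (u − v)/(1 − uv/c²), taking u = β_B and v = β_A.
u' = (0.351 − 0.816) / (1 − (0.816)(0.351)) = -0.4650/0.7136 = -0.6516.

-0.652c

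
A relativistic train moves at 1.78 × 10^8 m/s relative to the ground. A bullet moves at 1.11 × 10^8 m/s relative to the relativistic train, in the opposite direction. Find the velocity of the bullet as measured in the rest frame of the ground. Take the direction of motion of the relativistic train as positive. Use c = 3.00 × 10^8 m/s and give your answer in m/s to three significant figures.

In units of c (dividing by 3.00 × 10^8 m/s): v = 0.593, u' = -0.370.
u = (u' + v)/(1 + u'v/c²):
u = (-0.370 + 0.593) / (1 + (-0.370)·0.593) = 0.2233/0.7805 = 0.2862
(Galilean addition would give +0.223c.)
Converting back: u = 0.2862 × 3.00 × 10^8 m/s.

+8.58 × 10^7 m/s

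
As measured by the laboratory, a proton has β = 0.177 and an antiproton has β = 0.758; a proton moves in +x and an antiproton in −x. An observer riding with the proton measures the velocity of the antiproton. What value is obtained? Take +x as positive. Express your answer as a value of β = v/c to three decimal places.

β = -0.824

β_A = 0.177, β_B = -0.758.
Transform to A's frame with the inverse velocity-addition law: u' = (u − v)/(1 − uv/c²), taking u = β_B and v = β_A.
u' = (-0.758 − 0.177) / (1 − (0.177)(-0.758)) = -0.9350/1.1342 = -0.8244.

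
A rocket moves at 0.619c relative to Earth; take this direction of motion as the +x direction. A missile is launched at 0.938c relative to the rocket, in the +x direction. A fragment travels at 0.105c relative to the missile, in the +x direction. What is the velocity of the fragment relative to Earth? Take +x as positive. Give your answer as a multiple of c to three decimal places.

Apply u = (u' + v)/(1 + u'v/c²) successively, working outward toward Earth.
Start: velocity of the rocket relative to Earth = 0.6190c.
Compose with the missile (u' = 0.938 in the rocket frame): u_1 = (0.938 + 0.619) / (1 + 0.938·0.619) = 1.5570/1.5806 = 0.9851.
Compose with the fragment (u' = 0.105 in the missile frame): u_2 = (0.105 + 0.985) / (1 + 0.105·0.985) = 1.0901/1.1034 = 0.9879.

0.988c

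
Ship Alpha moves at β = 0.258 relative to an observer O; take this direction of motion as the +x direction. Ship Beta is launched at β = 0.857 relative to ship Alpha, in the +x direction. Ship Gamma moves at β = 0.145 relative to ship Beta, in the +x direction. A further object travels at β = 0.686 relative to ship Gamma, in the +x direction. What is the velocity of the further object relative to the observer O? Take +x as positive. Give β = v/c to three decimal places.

Apply u = (u' + v)/(1 + u'v/c²) successively, working outward toward the observer O.
Start: velocity of ship Alpha relative to the observer O = 0.2580c.
Compose with ship Beta (u' = 0.857 in ship Alpha frame): u_1 = (0.857 + 0.258) / (1 + 0.857·0.258) = 1.1150/1.2211 = 0.9131.
Compose with ship Gamma (u' = 0.145 in ship Beta frame): u_2 = (0.145 + 0.913) / (1 + 0.145·0.913) = 1.0581/1.1324 = 0.9344.
Compose with the further object (u' = 0.686 in ship Gamma frame): u_3 = (0.686 + 0.934) / (1 + 0.686·0.934) = 1.6204/1.6410 = 0.9874.

β = 0.987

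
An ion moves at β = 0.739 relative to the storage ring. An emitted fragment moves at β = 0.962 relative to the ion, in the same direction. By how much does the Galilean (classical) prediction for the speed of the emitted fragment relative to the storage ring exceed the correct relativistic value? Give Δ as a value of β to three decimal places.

Δ = 0.707

Galilean: u_cl = 0.962 + 0.739 = 1.7010.
Relativistic: u_rel = (0.962 + 0.739) / (1 + 0.962·0.739) = 1.7010/1.7109 = 0.9942.
Δ = 1.7010 − 0.9942 = 0.7068.
(The classical prediction exceeds c; the relativistic result does not.)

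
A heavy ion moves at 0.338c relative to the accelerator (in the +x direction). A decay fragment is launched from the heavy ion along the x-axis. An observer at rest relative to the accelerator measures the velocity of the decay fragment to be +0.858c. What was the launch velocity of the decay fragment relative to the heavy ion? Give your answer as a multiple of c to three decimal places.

Invert the composition law: u' = (u − v)/(1 − uv/c²).
u' = (0.858 − 0.338) / (1 − (0.858)(0.338)) = 0.5200/0.7100 = 0.7324.

+0.732c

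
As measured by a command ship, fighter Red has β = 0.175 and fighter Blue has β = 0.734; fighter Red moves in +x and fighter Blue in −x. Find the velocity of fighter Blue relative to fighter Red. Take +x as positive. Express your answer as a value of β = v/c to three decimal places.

β = -0.806

β_A = 0.175, β_B = -0.734.
Transform to A's frame with the inverse velocity-addition law: u' = (u − v)/(1 − uv/c²), taking u = β_B and v = β_A.
u' = (-0.734 − 0.175) / (1 − (0.175)(-0.734)) = -0.9090/1.1284 = -0.8055.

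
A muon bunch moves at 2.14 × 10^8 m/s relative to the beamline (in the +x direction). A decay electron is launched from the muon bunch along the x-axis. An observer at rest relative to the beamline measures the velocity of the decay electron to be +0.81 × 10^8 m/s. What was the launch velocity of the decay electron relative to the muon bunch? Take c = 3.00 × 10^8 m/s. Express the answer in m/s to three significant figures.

v = 0.713c, u = 0.270c.
Invert the composition law: u' = (u − v)/(1 − uv/c²).
u' = (0.270 − 0.713) / (1 − (0.270)(0.713)) = -0.4433/0.8074 = -0.5491.
u' = -0.5491 × 3.00 × 10^8 m/s.

-1.65 × 10^8 m/s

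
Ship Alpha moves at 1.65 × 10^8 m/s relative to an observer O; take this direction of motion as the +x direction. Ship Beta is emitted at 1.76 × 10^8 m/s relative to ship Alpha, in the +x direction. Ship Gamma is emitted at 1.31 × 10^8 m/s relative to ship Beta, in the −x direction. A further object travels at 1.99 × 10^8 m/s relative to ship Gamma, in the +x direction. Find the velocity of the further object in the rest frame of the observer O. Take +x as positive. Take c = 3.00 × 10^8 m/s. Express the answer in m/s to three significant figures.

+2.77 × 10^8 m/s

Apply u = (u' + v)/(1 + u'v/c²) successively, working outward toward the observer O.
(Dividing each given speed by c = 3.00 × 10^8 m/s to work in units of c.)
Start: velocity of ship Alpha relative to the observer O = 0.5500c.
Compose with ship Beta (u' = 0.587 in ship Alpha frame): u_1 = (0.587 + 0.550) / (1 + 0.587·0.550) = 1.1367/1.3227 = 0.8594.
Compose with ship Gamma (u' = -0.437 in ship Beta frame): u_2 = (-0.437 + 0.859) / (1 + (-0.437)·0.859) = 0.4227/0.6247 = 0.6766.
Compose with the further object (u' = 0.663 in ship Gamma frame): u_3 = (0.663 + 0.677) / (1 + 0.663·0.677) = 1.3399/1.4488 = 0.9249.
So u = 0.9249 × 3.00 × 10^8 m/s.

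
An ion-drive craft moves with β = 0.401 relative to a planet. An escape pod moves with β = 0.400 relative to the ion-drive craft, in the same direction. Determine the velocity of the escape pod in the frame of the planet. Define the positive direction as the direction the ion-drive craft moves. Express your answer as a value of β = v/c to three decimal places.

β = 0.690

With v = 0.401 and u' = 0.400 (in units of c),
u = (u' + v)/(1 + u'v/c²):
u = (0.400 + 0.401) / (1 + 0.400·0.401) = 0.8010/1.1604 = 0.6903
(Galilean addition would give +0.801c.)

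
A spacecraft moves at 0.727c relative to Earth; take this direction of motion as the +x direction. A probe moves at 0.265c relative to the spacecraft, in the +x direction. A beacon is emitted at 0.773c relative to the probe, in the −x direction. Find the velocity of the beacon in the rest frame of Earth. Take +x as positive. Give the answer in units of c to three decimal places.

Apply u = (u' + v)/(1 + u'v/c²) successively, working outward toward Earth.
Start: velocity of the spacecraft relative to Earth = 0.7270c.
Compose with the probe (u' = 0.265 in the spacecraft frame): u_1 = (0.265 + 0.727) / (1 + 0.265·0.727) = 0.9920/1.1927 = 0.8318.
Compose with the beacon (u' = -0.773 in the probe frame): u_2 = (-0.773 + 0.832) / (1 + (-0.773)·0.832) = 0.0588/0.3571 = 0.1646.

+0.165c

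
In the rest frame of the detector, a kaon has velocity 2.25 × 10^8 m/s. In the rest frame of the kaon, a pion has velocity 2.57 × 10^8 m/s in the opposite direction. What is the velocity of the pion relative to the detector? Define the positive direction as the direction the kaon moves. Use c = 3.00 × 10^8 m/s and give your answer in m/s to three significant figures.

-8.95 × 10^7 m/s

In units of c (dividing by 3.00 × 10^8 m/s): v = 0.750, u' = -0.857.
u = (u' + v)/(1 + u'v/c²):
u = (-0.857 + 0.750) / (1 + (-0.857)·0.750) = -0.1067/0.3575 = -0.2984
Converting back: u = -0.2984 × 3.00 × 10^8 m/s.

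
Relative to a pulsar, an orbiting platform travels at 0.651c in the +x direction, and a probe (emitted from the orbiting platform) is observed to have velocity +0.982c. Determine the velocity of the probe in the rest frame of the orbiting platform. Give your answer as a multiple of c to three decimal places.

+0.918c

Invert the composition law: u' = (u − v)/(1 − uv/c²).
u' = (0.982 − 0.651) / (1 − (0.982)(0.651)) = 0.3310/0.3607 = 0.9176.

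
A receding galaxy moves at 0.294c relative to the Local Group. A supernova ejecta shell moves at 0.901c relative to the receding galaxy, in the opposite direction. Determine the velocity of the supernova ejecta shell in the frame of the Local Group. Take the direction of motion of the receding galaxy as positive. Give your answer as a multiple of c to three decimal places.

With v = 0.294 and u' = -0.901 (in units of c),
u = (u' + v)/(1 + u'v/c²):
u = (-0.901 + 0.294) / (1 + (-0.901)·0.294) = -0.6070/0.7351 = -0.8257
(Galilean addition would give -0.607c.)

-0.826c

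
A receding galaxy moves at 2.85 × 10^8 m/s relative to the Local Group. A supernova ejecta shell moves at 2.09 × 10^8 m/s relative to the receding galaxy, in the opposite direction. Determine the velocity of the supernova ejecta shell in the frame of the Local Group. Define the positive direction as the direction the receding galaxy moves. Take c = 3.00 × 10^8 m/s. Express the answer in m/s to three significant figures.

In units of c (dividing by 3.00 × 10^8 m/s): v = 0.950, u' = -0.697.
u = (u' + v)/(1 + u'v/c²):
u = (-0.697 + 0.950) / (1 + (-0.697)·0.950) = 0.2533/0.3382 = 0.7491
(Galilean addition would give +0.253c.)
Converting back: u = 0.7491 × 3.00 × 10^8 m/s.

+2.25 × 10^8 m/s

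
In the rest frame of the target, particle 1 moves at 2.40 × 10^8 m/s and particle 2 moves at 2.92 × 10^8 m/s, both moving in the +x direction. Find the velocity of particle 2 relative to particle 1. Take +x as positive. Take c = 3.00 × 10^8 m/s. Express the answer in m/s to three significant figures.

β_A = 0.800, β_B = 0.973 (dividing each by c = 3.00 × 10^8 m/s).
Transform to A's frame with the inverse velocity-addition law: u' = (u − v)/(1 − uv/c²), taking u = β_B and v = β_A.
u' = (0.973 − 0.800) / (1 − (0.800)(0.973)) = 0.1733/0.2213 = 0.7831.
u' = 0.7831 × 3.00 × 10^8 m/s.

+2.35 × 10^8 m/s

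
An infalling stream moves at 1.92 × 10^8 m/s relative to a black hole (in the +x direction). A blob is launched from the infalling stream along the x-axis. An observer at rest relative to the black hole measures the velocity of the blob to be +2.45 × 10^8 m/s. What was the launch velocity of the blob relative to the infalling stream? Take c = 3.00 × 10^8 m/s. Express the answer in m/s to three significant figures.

+1.11 × 10^8 m/s

v = 0.640c, u = 0.817c.
Invert the composition law: u' = (u − v)/(1 − uv/c²).
u' = (0.817 − 0.640) / (1 − (0.817)(0.640)) = 0.1767/0.4773 = 0.3701.
u' = 0.3701 × 3.00 × 10^8 m/s.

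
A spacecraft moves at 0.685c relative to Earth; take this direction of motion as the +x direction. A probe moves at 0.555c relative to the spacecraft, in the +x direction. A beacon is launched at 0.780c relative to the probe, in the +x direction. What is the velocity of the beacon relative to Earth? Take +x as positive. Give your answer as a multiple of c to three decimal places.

0.987c

Apply u = (u' + v)/(1 + u'v/c²) successively, working outward toward Earth.
Start: velocity of the spacecraft relative to Earth = 0.6850c.
Compose with the probe (u' = 0.555 in the spacecraft frame): u_1 = (0.555 + 0.685) / (1 + 0.555·0.685) = 1.2400/1.3802 = 0.8984.
Compose with the beacon (u' = 0.780 in the probe frame): u_2 = (0.780 + 0.898) / (1 + 0.780·0.898) = 1.6784/1.7008 = 0.9869.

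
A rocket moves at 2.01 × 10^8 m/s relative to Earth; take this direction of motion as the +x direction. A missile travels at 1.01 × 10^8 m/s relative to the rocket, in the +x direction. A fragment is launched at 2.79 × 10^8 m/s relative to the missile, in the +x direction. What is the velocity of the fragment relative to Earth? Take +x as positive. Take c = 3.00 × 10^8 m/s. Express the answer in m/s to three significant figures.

2.98 × 10^8 m/s

Apply u = (u' + v)/(1 + u'v/c²) successively, working outward toward Earth.
(Dividing each given speed by c = 3.00 × 10^8 m/s to work in units of c.)
Start: velocity of the rocket relative to Earth = 0.6700c.
Compose with the missile (u' = 0.337 in the rocket frame): u_1 = (0.337 + 0.670) / (1 + 0.337·0.670) = 1.0067/1.2256 = 0.8214.
Compose with the fragment (u' = 0.930 in the missile frame): u_2 = (0.930 + 0.821) / (1 + 0.930·0.821) = 1.7514/1.7639 = 0.9929.
So u = 0.9929 × 3.00 × 10^8 m/s.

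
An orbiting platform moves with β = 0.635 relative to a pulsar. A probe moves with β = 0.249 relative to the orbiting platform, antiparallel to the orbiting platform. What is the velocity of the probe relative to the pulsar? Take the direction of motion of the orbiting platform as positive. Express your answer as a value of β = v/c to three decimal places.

β = +0.458

With v = 0.635 and u' = -0.249 (in units of c),
u = (u' + v)/(1 + u'v/c²):
u = (-0.249 + 0.635) / (1 + (-0.249)·0.635) = 0.3860/0.8419 = 0.4585
(Galilean addition would give +0.386c.)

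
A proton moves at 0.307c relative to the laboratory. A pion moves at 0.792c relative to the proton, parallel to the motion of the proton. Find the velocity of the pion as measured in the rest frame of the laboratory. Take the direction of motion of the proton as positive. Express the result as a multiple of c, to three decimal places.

0.884c

With v = 0.307 and u' = 0.792 (in units of c),
u = (u' + v)/(1 + u'v/c²):
u = (0.792 + 0.307) / (1 + 0.792·0.307) = 1.0990/1.2431 = 0.8840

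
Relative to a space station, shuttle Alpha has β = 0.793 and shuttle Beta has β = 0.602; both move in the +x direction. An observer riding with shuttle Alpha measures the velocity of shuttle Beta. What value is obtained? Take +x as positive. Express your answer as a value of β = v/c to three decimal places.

β_A = 0.793, β_B = 0.602.
Transform to A's frame with the inverse velocity-addition law: u' = (u − v)/(1 − uv/c²), taking u = β_B and v = β_A.
u' = (0.602 − 0.793) / (1 − (0.793)(0.602)) = -0.1910/0.5226 = -0.3655.

β = -0.365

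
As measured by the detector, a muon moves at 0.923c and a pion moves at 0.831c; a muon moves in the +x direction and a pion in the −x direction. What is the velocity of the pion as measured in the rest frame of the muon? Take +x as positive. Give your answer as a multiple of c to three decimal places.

-0.993c

β_A = 0.923, β_B = -0.831.
Transform to A's frame with the inverse velocity-addition law: u' = (u − v)/(1 − uv/c²), taking u = β_B and v = β_A.
u' = (-0.831 − 0.923) / (1 − (0.923)(-0.831)) = -1.7540/1.7670 = -0.9926.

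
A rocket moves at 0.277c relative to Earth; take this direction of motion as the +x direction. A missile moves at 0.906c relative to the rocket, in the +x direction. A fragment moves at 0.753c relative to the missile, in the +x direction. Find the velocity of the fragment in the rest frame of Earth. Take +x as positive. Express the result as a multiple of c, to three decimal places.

Apply u = (u' + v)/(1 + u'v/c²) successively, working outward toward Earth.
Start: velocity of the rocket relative to Earth = 0.2770c.
Compose with the missile (u' = 0.906 in the rocket frame): u_1 = (0.906 + 0.277) / (1 + 0.906·0.277) = 1.1830/1.2510 = 0.9457.
Compose with the fragment (u' = 0.753 in the missile frame): u_2 = (0.753 + 0.946) / (1 + 0.753·0.946) = 1.6987/1.7121 = 0.9922.

0.992c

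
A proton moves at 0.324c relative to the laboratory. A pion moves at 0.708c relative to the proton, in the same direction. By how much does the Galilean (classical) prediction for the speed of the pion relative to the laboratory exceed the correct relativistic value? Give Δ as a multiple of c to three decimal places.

Δ = 0.193c

Galilean: u_cl = 0.708 + 0.324 = 1.0320.
Relativistic: u_rel = (0.708 + 0.324) / (1 + 0.708·0.324) = 1.0320/1.2294 = 0.8394.
Δ = 1.0320 − 0.8394 = 0.1926.
(The classical prediction exceeds c; the relativistic result does not.)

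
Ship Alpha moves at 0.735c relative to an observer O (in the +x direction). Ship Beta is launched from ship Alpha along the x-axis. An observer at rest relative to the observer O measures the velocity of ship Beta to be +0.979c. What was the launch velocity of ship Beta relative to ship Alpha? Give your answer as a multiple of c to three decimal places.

Invert the composition law: u' = (u − v)/(1 − uv/c²).
u' = (0.979 − 0.735) / (1 − (0.979)(0.735)) = 0.2440/0.2804 = 0.8701.

+0.870c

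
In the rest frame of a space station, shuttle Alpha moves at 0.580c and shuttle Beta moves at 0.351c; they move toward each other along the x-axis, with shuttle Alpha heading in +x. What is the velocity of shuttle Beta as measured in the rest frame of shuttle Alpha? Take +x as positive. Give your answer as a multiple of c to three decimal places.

β_A = 0.580, β_B = -0.351.
Transform to A's frame with the inverse velocity-addition law: u' = (u − v)/(1 − uv/c²), taking u = β_B and v = β_A.
u' = (-0.351 − 0.580) / (1 − (0.580)(-0.351)) = -0.9310/1.2036 = -0.7735.

-0.774c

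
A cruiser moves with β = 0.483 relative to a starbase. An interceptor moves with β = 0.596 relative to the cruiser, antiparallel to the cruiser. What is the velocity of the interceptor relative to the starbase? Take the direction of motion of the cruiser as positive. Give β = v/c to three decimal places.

β = -0.159

With v = 0.483 and u' = -0.596 (in units of c),
u = (u' + v)/(1 + u'v/c²):
u = (-0.596 + 0.483) / (1 + (-0.596)·0.483) = -0.1130/0.7121 = -0.1587
(Galilean addition would give -0.113c.)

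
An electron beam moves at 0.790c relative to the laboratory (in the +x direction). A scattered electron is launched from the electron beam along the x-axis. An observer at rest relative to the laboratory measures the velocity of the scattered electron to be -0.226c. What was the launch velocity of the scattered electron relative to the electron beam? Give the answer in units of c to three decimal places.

Invert the composition law: u' = (u − v)/(1 − uv/c²).
u' = (-0.226 − 0.790) / (1 − (-0.226)(0.790)) = -1.0160/1.1785 = -0.8621.

-0.862c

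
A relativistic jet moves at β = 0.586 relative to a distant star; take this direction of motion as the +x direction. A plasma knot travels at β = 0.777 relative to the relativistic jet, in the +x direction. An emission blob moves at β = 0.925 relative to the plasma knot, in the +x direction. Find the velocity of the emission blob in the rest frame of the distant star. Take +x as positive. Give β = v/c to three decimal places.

Apply u = (u' + v)/(1 + u'v/c²) successively, working outward toward the distant star.
Start: velocity of the relativistic jet relative to the distant star = 0.5860c.
Compose with the plasma knot (u' = 0.777 in the relativistic jet frame): u_1 = (0.777 + 0.586) / (1 + 0.777·0.586) = 1.3630/1.4553 = 0.9366.
Compose with the emission blob (u' = 0.925 in the plasma knot frame): u_2 = (0.925 + 0.937) / (1 + 0.925·0.937) = 1.8616/1.8663 = 0.9975.

β = 0.997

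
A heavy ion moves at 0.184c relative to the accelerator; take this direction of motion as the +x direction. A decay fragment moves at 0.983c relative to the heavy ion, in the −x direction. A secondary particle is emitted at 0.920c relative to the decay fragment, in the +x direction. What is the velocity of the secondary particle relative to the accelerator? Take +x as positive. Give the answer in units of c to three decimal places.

Apply u = (u' + v)/(1 + u'v/c²) successively, working outward toward the accelerator.
Start: velocity of the heavy ion relative to the accelerator = 0.1840c.
Compose with the decay fragment (u' = -0.983 in the heavy ion frame): u_1 = (-0.983 + 0.184) / (1 + (-0.983)·0.184) = -0.7990/0.8191 = -0.9754.
Compose with the secondary particle (u' = 0.920 in the decay fragment frame): u_2 = (0.920 + (-0.975)) / (1 + 0.920·(-0.975)) = -0.0554/0.1026 = -0.5402.

-0.540c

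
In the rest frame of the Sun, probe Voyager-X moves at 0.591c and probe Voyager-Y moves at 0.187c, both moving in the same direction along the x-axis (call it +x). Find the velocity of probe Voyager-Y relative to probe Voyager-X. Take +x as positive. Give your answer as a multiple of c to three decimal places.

β_A = 0.591, β_B = 0.187.
Transform to A's frame with the inverse velocity-addition law: u' = (u − v)/(1 − uv/c²), taking u = β_B and v = β_A.
u' = (0.187 − 0.591) / (1 − (0.591)(0.187)) = -0.4040/0.8895 = -0.4542.

-0.454c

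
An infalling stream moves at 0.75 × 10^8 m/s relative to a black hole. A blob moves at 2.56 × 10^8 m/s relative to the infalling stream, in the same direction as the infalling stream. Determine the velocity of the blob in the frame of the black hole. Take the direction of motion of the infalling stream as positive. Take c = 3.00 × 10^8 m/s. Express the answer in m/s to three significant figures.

In units of c (dividing by 3.00 × 10^8 m/s): v = 0.250, u' = 0.853.
u = (u' + v)/(1 + u'v/c²):
u = (0.853 + 0.250) / (1 + 0.853·0.250) = 1.1033/1.2133 = 0.9093
(Galilean addition would give +1.103c, exceeding c.)
Converting back: u = 0.9093 × 3.00 × 10^8 m/s.

2.73 × 10^8 m/s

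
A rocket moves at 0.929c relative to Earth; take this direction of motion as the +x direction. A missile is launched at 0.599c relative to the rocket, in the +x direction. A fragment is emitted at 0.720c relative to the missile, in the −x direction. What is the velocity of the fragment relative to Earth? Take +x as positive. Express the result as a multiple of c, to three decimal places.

+0.893c

Apply u = (u' + v)/(1 + u'v/c²) successively, working outward toward Earth.
Start: velocity of the rocket relative to Earth = 0.9290c.
Compose with the missile (u' = 0.599 in the rocket frame): u_1 = (0.599 + 0.929) / (1 + 0.599·0.929) = 1.5280/1.5565 = 0.9817.
Compose with the fragment (u' = -0.720 in the missile frame): u_2 = (-0.720 + 0.982) / (1 + (-0.720)·0.982) = 0.2617/0.2932 = 0.8927.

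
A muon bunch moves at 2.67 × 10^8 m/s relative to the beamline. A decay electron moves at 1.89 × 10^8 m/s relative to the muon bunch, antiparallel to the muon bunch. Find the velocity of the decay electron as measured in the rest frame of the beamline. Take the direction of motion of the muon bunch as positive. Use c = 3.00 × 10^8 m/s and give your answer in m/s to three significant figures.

In units of c (dividing by 3.00 × 10^8 m/s): v = 0.890, u' = -0.630.
u = (u' + v)/(1 + u'v/c²):
u = (-0.630 + 0.890) / (1 + (-0.630)·0.890) = 0.2600/0.4393 = 0.5919
Converting back: u = 0.5919 × 3.00 × 10^8 m/s.

+1.78 × 10^8 m/s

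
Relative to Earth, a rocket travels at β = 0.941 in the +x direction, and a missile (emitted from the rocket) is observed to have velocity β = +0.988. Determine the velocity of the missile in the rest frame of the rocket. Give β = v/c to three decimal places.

Invert the composition law: u' = (u − v)/(1 − uv/c²).
u' = (0.988 − 0.941) / (1 − (0.988)(0.941)) = 0.0470/0.0703 = 0.6686.

β = +0.669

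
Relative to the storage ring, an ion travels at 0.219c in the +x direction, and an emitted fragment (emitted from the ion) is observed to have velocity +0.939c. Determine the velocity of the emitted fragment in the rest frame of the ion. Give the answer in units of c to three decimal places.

Invert the composition law: u' = (u − v)/(1 − uv/c²).
u' = (0.939 − 0.219) / (1 − (0.939)(0.219)) = 0.7200/0.7944 = 0.9064.

+0.906c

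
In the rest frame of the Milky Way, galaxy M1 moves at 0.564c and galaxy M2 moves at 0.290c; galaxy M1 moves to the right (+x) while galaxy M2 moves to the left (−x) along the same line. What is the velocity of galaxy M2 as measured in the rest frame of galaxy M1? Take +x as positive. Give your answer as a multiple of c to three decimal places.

β_A = 0.564, β_B = -0.290.
Transform to A's frame with the inverse velocity-addition law: u' = (u − v)/(1 − uv/c²), taking u = β_B and v = β_A.
u' = (-0.290 − 0.564) / (1 − (0.564)(-0.290)) = -0.8540/1.1636 = -0.7340.

-0.734c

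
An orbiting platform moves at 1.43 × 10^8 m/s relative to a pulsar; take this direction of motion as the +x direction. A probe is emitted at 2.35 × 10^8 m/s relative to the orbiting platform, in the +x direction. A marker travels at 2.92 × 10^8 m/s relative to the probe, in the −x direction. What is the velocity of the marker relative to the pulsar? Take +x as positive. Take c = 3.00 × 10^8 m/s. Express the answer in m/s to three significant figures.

-1.57 × 10^8 m/s

Apply u = (u' + v)/(1 + u'v/c²) successively, working outward toward the pulsar.
(Dividing each given speed by c = 3.00 × 10^8 m/s to work in units of c.)
Start: velocity of the orbiting platform relative to the pulsar = 0.4767c.
Compose with the probe (u' = 0.783 in the orbiting platform frame): u_1 = (0.783 + 0.477) / (1 + 0.783·0.477) = 1.2600/1.3734 = 0.9174.
Compose with the marker (u' = -0.973 in the probe frame): u_2 = (-0.973 + 0.917) / (1 + (-0.973)·0.917) = -0.0559/0.1070 = -0.5223.
So u = -0.5223 × 3.00 × 10^8 m/s.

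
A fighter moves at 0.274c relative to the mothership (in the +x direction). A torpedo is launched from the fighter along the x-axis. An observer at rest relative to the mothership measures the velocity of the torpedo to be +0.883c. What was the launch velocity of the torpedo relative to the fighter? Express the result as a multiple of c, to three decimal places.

Invert the composition law: u' = (u − v)/(1 − uv/c²).
u' = (0.883 − 0.274) / (1 − (0.883)(0.274)) = 0.6090/0.7581 = 0.8034.

+0.803c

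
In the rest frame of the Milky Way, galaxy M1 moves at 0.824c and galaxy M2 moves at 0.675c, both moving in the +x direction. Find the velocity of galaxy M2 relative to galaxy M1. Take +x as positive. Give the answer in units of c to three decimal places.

-0.336c

β_A = 0.824, β_B = 0.675.
Transform to A's frame with the inverse velocity-addition law: u' = (u − v)/(1 − uv/c²), taking u = β_B and v = β_A.
u' = (0.675 − 0.824) / (1 − (0.824)(0.675)) = -0.1490/0.4438 = -0.3357.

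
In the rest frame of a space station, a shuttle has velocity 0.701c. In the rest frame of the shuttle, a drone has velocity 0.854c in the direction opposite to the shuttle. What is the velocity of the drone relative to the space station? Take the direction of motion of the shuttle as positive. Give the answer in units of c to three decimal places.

With v = 0.701 and u' = -0.854 (in units of c),
u = (u' + v)/(1 + u'v/c²):
u = (-0.854 + 0.701) / (1 + (-0.854)·0.701) = -0.1530/0.4013 = -0.3812
(Galilean addition would give -0.153c.)

-0.381c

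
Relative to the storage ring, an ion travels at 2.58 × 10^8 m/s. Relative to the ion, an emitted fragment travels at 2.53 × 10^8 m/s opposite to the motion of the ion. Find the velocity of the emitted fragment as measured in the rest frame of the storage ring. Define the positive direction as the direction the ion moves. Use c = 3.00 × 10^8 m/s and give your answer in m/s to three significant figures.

+1.82 × 10^7 m/s

In units of c (dividing by 3.00 × 10^8 m/s): v = 0.860, u' = -0.843.
u = (u' + v)/(1 + u'v/c²):
u = (-0.843 + 0.860) / (1 + (-0.843)·0.860) = 0.0167/0.2747 = 0.0607
(Galilean addition would give +0.017c.)
Converting back: u = 0.0607 × 3.00 × 10^8 m/s.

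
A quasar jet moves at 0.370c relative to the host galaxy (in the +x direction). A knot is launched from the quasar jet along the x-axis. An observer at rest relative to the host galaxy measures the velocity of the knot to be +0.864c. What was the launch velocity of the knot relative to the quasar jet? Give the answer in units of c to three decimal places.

+0.726c

Invert the composition law: u' = (u − v)/(1 − uv/c²).
u' = (0.864 − 0.370) / (1 − (0.864)(0.370)) = 0.4940/0.6803 = 0.7261.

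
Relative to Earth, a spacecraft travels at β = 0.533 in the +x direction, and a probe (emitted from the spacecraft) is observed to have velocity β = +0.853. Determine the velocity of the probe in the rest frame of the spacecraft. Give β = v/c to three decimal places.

Invert the composition law: u' = (u − v)/(1 − uv/c²).
u' = (0.853 − 0.533) / (1 − (0.853)(0.533)) = 0.3200/0.5454 = 0.5868.

β = +0.587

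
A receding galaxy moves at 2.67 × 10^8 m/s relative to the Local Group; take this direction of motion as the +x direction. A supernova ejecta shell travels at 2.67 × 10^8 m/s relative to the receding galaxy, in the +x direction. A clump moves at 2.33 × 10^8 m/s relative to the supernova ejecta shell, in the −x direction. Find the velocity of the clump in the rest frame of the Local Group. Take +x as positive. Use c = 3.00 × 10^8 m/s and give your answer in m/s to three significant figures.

+2.84 × 10^8 m/s

Apply u = (u' + v)/(1 + u'v/c²) successively, working outward toward the Local Group.
(Dividing each given speed by c = 3.00 × 10^8 m/s to work in units of c.)
Start: velocity of the receding galaxy relative to the Local Group = 0.8900c.
Compose with the supernova ejecta shell (u' = 0.890 in the receding galaxy frame): u_1 = (0.890 + 0.890) / (1 + 0.890·0.890) = 1.7800/1.7921 = 0.9932.
Compose with the clump (u' = -0.777 in the supernova ejecta shell frame): u_2 = (-0.777 + 0.993) / (1 + (-0.777)·0.993) = 0.2166/0.2286 = 0.9475.
So u = 0.9475 × 3.00 × 10^8 m/s.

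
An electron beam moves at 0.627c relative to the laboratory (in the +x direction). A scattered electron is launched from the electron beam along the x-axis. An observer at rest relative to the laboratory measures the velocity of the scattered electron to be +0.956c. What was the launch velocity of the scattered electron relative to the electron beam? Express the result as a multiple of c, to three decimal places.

+0.821c

Invert the composition law: u' = (u − v)/(1 − uv/c²).
u' = (0.956 − 0.627) / (1 − (0.956)(0.627)) = 0.3290/0.4006 = 0.8213.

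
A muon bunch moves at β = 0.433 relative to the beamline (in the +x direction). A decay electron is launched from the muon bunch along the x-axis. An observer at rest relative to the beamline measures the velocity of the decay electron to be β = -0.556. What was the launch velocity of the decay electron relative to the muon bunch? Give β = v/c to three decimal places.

Invert the composition law: u' = (u − v)/(1 − uv/c²).
u' = (-0.556 − 0.433) / (1 − (-0.556)(0.433)) = -0.9890/1.2407 = -0.7971.

β = -0.797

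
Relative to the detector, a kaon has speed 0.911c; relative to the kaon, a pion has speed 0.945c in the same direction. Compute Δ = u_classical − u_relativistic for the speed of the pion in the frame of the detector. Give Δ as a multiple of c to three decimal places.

Δ = 0.859c

Galilean: u_cl = 0.945 + 0.911 = 1.8560.
Relativistic: u_rel = (0.945 + 0.911) / (1 + 0.945·0.911) = 1.8560/1.8609 = 0.9974.
Δ = 1.8560 − 0.9974 = 0.8586.
(The classical prediction exceeds c; the relativistic result does not.)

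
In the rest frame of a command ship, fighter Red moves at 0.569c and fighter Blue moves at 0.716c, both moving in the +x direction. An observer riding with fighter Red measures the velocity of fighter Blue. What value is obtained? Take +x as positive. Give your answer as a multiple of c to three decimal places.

+0.248c

β_A = 0.569, β_B = 0.716.
Transform to A's frame with the inverse velocity-addition law: u' = (u − v)/(1 − uv/c²), taking u = β_B and v = β_A.
u' = (0.716 − 0.569) / (1 − (0.569)(0.716)) = 0.1470/0.5926 = 0.2481.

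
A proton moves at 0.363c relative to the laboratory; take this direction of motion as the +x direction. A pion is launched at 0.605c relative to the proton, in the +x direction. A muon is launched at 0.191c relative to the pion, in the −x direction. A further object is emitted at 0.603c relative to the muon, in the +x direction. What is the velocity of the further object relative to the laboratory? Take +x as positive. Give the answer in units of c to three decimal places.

+0.920c

Apply u = (u' + v)/(1 + u'v/c²) successively, working outward toward the laboratory.
Start: velocity of the proton relative to the laboratory = 0.3630c.
Compose with the pion (u' = 0.605 in the proton frame): u_1 = (0.605 + 0.363) / (1 + 0.605·0.363) = 0.9680/1.2196 = 0.7937.
Compose with the muon (u' = -0.191 in the pion frame): u_2 = (-0.191 + 0.794) / (1 + (-0.191)·0.794) = 0.6027/0.8484 = 0.7104.
Compose with the further object (u' = 0.603 in the muon frame): u_3 = (0.603 + 0.710) / (1 + 0.603·0.710) = 1.3134/1.4284 = 0.9195.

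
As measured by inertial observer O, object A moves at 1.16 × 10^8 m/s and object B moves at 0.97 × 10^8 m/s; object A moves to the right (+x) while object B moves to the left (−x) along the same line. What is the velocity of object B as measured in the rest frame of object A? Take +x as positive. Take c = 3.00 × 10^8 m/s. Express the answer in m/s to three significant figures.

-1.89 × 10^8 m/s

β_A = 0.387, β_B = -0.323 (dividing each by c = 3.00 × 10^8 m/s).
Transform to A's frame with the inverse velocity-addition law: u' = (u − v)/(1 − uv/c²), taking u = β_B and v = β_A.
u' = (-0.323 − 0.387) / (1 − (0.387)(-0.323)) = -0.7100/1.1250 = -0.6311.
u' = -0.6311 × 3.00 × 10^8 m/s.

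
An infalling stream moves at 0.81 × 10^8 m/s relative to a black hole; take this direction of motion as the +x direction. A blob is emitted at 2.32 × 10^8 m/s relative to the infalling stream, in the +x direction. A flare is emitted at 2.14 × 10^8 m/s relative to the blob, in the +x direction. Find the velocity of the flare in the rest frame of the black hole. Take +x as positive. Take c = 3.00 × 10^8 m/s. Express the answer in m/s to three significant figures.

Apply u = (u' + v)/(1 + u'v/c²) successively, working outward toward the black hole.
(Dividing each given speed by c = 3.00 × 10^8 m/s to work in units of c.)
Start: velocity of the infalling stream relative to the black hole = 0.2700c.
Compose with the blob (u' = 0.773 in the infalling stream frame): u_1 = (0.773 + 0.270) / (1 + 0.773·0.270) = 1.0433/1.2088 = 0.8631.
Compose with the flare (u' = 0.713 in the blob frame): u_2 = (0.713 + 0.863) / (1 + 0.713·0.863) = 1.5764/1.6157 = 0.9757.
So u = 0.9757 × 3.00 × 10^8 m/s.

2.93 × 10^8 m/s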